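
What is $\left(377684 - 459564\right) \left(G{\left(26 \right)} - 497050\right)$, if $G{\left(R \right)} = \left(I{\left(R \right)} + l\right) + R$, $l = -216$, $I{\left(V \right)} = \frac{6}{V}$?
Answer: $\frac{529281899960}{13} \approx 4.0714 \cdot 10^{10}$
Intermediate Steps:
$G{\left(R \right)} = -216 + R + \frac{6}{R}$ ($G{\left(R \right)} = \left(\frac{6}{R} - 216\right) + R = \left(-216 + \frac{6}{R}\right) + R = -216 + R + \frac{6}{R}$)
$\left(377684 - 459564\right) \left(G{\left(26 \right)} - 497050\right) = \left(377684 - 459564\right) \left(\left(-216 + 26 + \frac{6}{26}\right) - 497050\right) = - 81880 \left(\left(-216 + 26 + 6 \cdot \frac{1}{26}\right) - 497050\right) = - 81880 \left(\left(-216 + 26 + \frac{3}{13}\right) - 497050\right) = - 81880 \left(- \frac{2467}{13} - 497050\right) = \left(-81880\right) \left(- \frac{6464117}{13}\right) = \frac{529281899960}{13}$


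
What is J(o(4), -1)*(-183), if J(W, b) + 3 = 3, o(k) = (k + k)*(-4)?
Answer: 0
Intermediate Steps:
o(k) = -8*k (o(k) = (2*k)*(-4) = -8*k)
J(W, b) = 0 (J(W, b) = -3 + 3 = 0)
J(o(4), -1)*(-183) = 0*(-183) = 0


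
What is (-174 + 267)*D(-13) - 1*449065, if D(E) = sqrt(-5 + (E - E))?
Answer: -449065 + 93*I*sqrt(5) ≈ -4.4907e+5 + 207.95*I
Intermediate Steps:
D(E) = I*sqrt(5) (D(E) = sqrt(-5 + 0) = sqrt(-5) = I*sqrt(5))
(-174 + 267)*D(-13) - 1*449065 = (-174 + 267)*(I*sqrt(5)) - 1*449065 = 93*(I*sqrt(5)) - 449065 = 93*I*sqrt(5) - 449065 = -449065 + 93*I*sqrt(5)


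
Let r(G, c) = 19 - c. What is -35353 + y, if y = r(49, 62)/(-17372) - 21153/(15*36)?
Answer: -321714823/9090 ≈ -35392.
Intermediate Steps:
y = -356053/9090 (y = (19 - 1*62)/(-17372) - 21153/(15*36) = (19 - 62)*(-1/17372) - 21153/540 = -43*(-1/17372) - 21153*1/540 = 1/404 - 7051/180 = -356053/9090 ≈ -39.170)
-35353 + y = -35353 - 356053/9090 = -321714823/9090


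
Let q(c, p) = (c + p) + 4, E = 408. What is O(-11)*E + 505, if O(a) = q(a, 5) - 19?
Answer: -8063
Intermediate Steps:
q(c, p) = 4 + c + p
O(a) = -10 + a (O(a) = (4 + a + 5) - 19 = (9 + a) - 19 = -10 + a)
O(-11)*E + 505 = (-10 - 11)*408 + 505 = -21*408 + 505 = -8568 + 505 = -8063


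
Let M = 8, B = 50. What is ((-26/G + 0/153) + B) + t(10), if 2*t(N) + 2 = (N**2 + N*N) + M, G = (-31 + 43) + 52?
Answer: 4883/32 ≈ 152.59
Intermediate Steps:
G = 64 (G = 12 + 52 = 64)
t(N) = 3 + N**2 (t(N) = -1 + ((N**2 + N*N) + 8)/2 = -1 + ((N**2 + N**2) + 8)/2 = -1 + (2*N**2 + 8)/2 = -1 + (8 + 2*N**2)/2 = -1 + (4 + N**2) = 3 + N**2)
((-26/G + 0/153) + B) + t(10) = ((-26/64 + 0/153) + 50) + (3 + 10**2) = ((-26*1/64 + 0*(1/153)) + 50) + (3 + 100) = ((-13/32 + 0) + 50) + 103 = (-13/32 + 50) + 103 = 1587/32 + 103 = 4883/32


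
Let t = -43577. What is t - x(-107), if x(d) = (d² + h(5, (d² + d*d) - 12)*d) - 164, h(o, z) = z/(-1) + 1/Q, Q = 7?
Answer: -17525541/7 ≈ -2.5036e+6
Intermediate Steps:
h(o, z) = ⅐ - z (h(o, z) = z/(-1) + 1/7 = z*(-1) + 1*(⅐) = -z + ⅐ = ⅐ - z)
x(d) = -164 + d² + d*(85/7 - 2*d²) (x(d) = (d² + (⅐ - ((d² + d*d) - 12))*d) - 164 = (d² + (⅐ - ((d² + d²) - 12))*d) - 164 = (d² + (⅐ - (2*d² - 12))*d) - 164 = (d² + (⅐ - (-12 + 2*d²))*d) - 164 = (d² + (⅐ + (12 - 2*d²))*d) - 164 = (d² + (85/7 - 2*d²)*d) - 164 = (d² + d*(85/7 - 2*d²)) - 164 = -164 + d² + d*(85/7 - 2*d²))
t - x(-107) = -43577 - (-164 + (-107)² - 2*(-107)³ + (85/7)*(-107)) = -43577 - (-164 + 11449 - 2*(-1225043) - 9095/7) = -43577 - (-164 + 11449 + 2450086 - 9095/7) = -43577 - 1*17220502/7 = -43577 - 17220502/7 = -17525541/7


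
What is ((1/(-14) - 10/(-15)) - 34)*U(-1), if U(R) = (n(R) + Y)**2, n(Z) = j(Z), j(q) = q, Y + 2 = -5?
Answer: -44896/21 ≈ -2137.9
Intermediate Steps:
Y = -7 (Y = -2 - 5 = -7)
n(Z) = Z
U(R) = (-7 + R)**2 (U(R) = (R - 7)**2 = (-7 + R)**2)
((1/(-14) - 10/(-15)) - 34)*U(-1) = ((1/(-14) - 10/(-15)) - 34)*(-7 - 1)**2 = ((1*(-1/14) - 10*(-1/15)) - 34)*(-8)**2 = ((-1/14 + 2/3) - 34)*64 = (25/42 - 34)*64 = -1403/42*64 = -44896/21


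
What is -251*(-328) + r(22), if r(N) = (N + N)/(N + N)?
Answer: 82329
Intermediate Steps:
r(N) = 1 (r(N) = (2*N)/((2*N)) = (2*N)*(1/(2*N)) = 1)
-251*(-328) + r(22) = -251*(-328) + 1 = 82328 + 1 = 82329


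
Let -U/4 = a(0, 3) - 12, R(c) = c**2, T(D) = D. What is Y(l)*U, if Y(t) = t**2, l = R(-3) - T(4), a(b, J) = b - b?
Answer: 1200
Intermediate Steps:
a(b, J) = 0
U = 48 (U = -4*(0 - 12) = -4*(-12) = 48)
l = 5 (l = (-3)**2 - 1*4 = 9 - 4 = 5)
Y(l)*U = 5**2*48 = 25*48 = 1200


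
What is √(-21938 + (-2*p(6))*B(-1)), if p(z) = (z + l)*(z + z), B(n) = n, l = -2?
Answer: I*√21842 ≈ 147.79*I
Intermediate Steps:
p(z) = 2*z*(-2 + z) (p(z) = (z - 2)*(z + z) = (-2 + z)*(2*z) = 2*z*(-2 + z))
√(-21938 + (-2*p(6))*B(-1)) = √(-21938 - 4*6*(-2 + 6)*(-1)) = √(-21938 - 4*6*4*(-1)) = √(-21938 - 2*48*(-1)) = √(-21938 - 96*(-1)) = √(-21938 + 96) = √(-21842) = I*√21842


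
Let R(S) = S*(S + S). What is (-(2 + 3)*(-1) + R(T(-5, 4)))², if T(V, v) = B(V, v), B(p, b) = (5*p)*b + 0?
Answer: 400200025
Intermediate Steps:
B(p, b) = 5*b*p (B(p, b) = 5*b*p + 0 = 5*b*p)
T(V, v) = 5*V*v (T(V, v) = 5*v*V = 5*V*v)
R(S) = 2*S² (R(S) = S*(2*S) = 2*S²)
(-(2 + 3)*(-1) + R(T(-5, 4)))² = (-(2 + 3)*(-1) + 2*(5*(-5)*4)²)² = (-1*5*(-1) + 2*(-100)²)² = (-5*(-1) + 2*10000)² = (5 + 20000)² = 20005² = 400200025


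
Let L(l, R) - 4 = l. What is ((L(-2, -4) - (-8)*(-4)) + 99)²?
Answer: 4761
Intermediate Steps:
L(l, R) = 4 + l
((L(-2, -4) - (-8)*(-4)) + 99)² = (((4 - 2) - (-8)*(-4)) + 99)² = ((2 - 1*32) + 99)² = ((2 - 32) + 99)² = (-30 + 99)² = 69² = 4761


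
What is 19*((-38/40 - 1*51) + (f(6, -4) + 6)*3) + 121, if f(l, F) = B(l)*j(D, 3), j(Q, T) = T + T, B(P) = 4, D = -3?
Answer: 16879/20 ≈ 843.95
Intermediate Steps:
j(Q, T) = 2*T
f(l, F) = 24 (f(l, F) = 4*(2*3) = 4*6 = 24)
19*((-38/40 - 1*51) + (f(6, -4) + 6)*3) + 121 = 19*((-38/40 - 1*51) + (24 + 6)*3) + 121 = 19*((-38*1/40 - 51) + 30*3) + 121 = 19*((-19/20 - 51) + 90) + 121 = 19*(-1039/20 + 90) + 121 = 19*(761/20) + 121 = 14459/20 + 121 = 16879/20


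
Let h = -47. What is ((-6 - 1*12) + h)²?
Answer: 4225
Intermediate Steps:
((-6 - 1*12) + h)² = ((-6 - 1*12) - 47)² = ((-6 - 12) - 47)² = (-18 - 47)² = (-65)² = 4225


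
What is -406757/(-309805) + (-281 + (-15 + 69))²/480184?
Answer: 211282145133/148763404120 ≈ 1.4203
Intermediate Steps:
-406757/(-309805) + (-281 + (-15 + 69))²/480184 = -406757*(-1/309805) + (-281 + 54)²*(1/480184) = 406757/309805 + (-227)²*(1/480184) = 406757/309805 + 51529*(1/480184) = 406757/309805 + 51529/480184 = 211282145133/148763404120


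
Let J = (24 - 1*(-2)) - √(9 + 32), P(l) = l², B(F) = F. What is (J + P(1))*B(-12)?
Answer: -324 + 12*√41 ≈ -247.16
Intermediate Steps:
J = 26 - √41 (J = (24 + 2) - √41 = 26 - √41 ≈ 19.597)
(J + P(1))*B(-12) = ((26 - √41) + 1²)*(-12) = ((26 - √41) + 1)*(-12) = (27 - √41)*(-12) = -324 + 12*√41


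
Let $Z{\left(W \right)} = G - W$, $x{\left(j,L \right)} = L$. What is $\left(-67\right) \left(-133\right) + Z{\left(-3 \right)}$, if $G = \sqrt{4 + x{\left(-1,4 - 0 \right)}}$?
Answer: $8914 + 2 \sqrt{2} \approx 8916.8$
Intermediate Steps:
$G = 2 \sqrt{2}$ ($G = \sqrt{4 + \left(4 - 0\right)} = \sqrt{4 + \left(4 + 0\right)} = \sqrt{4 + 4} = \sqrt{8} = 2 \sqrt{2} \approx 2.8284$)
$Z{\left(W \right)} = - W + 2 \sqrt{2}$ ($Z{\left(W \right)} = 2 \sqrt{2} - W = - W + 2 \sqrt{2}$)
$\left(-67\right) \left(-133\right) + Z{\left(-3 \right)} = \left(-67\right) \left(-133\right) + \left(\left(-1\right) \left(-3\right) + 2 \sqrt{2}\right) = 8911 + \left(3 + 2 \sqrt{2}\right) = 8914 + 2 \sqrt{2}$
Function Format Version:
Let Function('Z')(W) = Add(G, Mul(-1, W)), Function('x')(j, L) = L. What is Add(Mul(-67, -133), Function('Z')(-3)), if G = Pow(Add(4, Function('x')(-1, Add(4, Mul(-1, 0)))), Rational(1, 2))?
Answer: Add(8914, Mul(2, Pow(2, Rational(1, 2)))) ≈ 8916.8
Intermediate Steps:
G = Mul(2, Pow(2, Rational(1, 2))) (G = Pow(Add(4, Add(4, Mul(-1, 0))), Rational(1, 2)) = Pow(Add(4, Add(4, 0)), Rational(1, 2)) = Pow(Add(4, 4), Rational(1, 2)) = Pow(8, Rational(1, 2)) = Mul(2, Pow(2, Rational(1, 2))) ≈ 2.8284)
Function('Z')(W) = Add(Mul(-1, W), Mul(2, Pow(2, Rational(1, 2)))) (Function('Z')(W) = Add(Mul(2, Pow(2, Rational(1, 2))), Mul(-1, W)) = Add(Mul(-1, W), Mul(2, Pow(2, Rational(1, 2)))))
Add(Mul(-67, -133), Function('Z')(-3)) = Add(Mul(-67, -133), Add(Mul(-1, -3), Mul(2, Pow(2, Rational(1, 2))))) = Add(8911, Add(3, Mul(2, Pow(2, Rational(1, 2))))) = Add(8914, Mul(2, Pow(2, Rational(1, 2))))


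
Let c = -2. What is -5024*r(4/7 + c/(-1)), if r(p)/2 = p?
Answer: -180864/7 ≈ -25838.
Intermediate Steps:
r(p) = 2*p
-5024*r(4/7 + c/(-1)) = -10048*(4/7 - 2/(-1)) = -10048*(4*(⅐) - 2*(-1)) = -10048*(4/7 + 2) = -10048*18/7 = -5024*36/7 = -180864/7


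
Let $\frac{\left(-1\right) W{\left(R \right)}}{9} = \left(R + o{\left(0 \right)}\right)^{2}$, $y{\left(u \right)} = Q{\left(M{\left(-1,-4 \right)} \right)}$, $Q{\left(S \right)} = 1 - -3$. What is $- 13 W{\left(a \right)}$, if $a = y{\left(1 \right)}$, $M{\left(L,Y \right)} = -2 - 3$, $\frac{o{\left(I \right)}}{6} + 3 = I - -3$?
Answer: $1872$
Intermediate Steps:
$o{\left(I \right)} = 6 I$ ($o{\left(I \right)} = -18 + 6 \left(I - -3\right) = -18 + 6 \left(I + 3\right) = -18 + 6 \left(3 + I\right) = -18 + \left(18 + 6 I\right) = 6 I$)
$M{\left(L,Y \right)} = -5$
$Q{\left(S \right)} = 4$ ($Q{\left(S \right)} = 1 + 3 = 4$)
$y{\left(u \right)} = 4$
$a = 4$
$W{\left(R \right)} = - 9 R^{2}$ ($W{\left(R \right)} = - 9 \left(R + 6 \cdot 0\right)^{2} = - 9 \left(R + 0\right)^{2} = - 9 R^{2}$)
$- 13 W{\left(a \right)} = - 13 \left(- 9 \cdot 4^{2}\right) = - 13 \left(\left(-9\right) 16\right) = \left(-13\right) \left(-144\right) = 1872$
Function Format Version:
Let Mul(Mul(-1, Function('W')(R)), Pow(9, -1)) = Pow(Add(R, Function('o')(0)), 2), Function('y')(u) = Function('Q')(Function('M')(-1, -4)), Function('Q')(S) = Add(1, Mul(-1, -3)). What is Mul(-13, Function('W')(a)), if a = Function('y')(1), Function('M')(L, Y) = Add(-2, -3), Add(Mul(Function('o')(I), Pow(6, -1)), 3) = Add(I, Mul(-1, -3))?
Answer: 1872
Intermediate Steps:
Function('o')(I) = Mul(6, I) (Function('o')(I) = Add(-18, Mul(6, Add(I, Mul(-1, -3)))) = Add(-18, Mul(6, Add(I, 3))) = Add(-18, Mul(6, Add(3, I))) = Add(-18, Add(18, Mul(6, I))) = Mul(6, I))
Function('M')(L, Y) = -5
Function('Q')(S) = 4 (Function('Q')(S) = Add(1, 3) = 4)
Function('y')(u) = 4
a = 4
Function('W')(R) = Mul(-9, Pow(R, 2)) (Function('W')(R) = Mul(-9, Pow(Add(R, Mul(6, 0)), 2)) = Mul(-9, Pow(Add(R, 0), 2)) = Mul(-9, Pow(R, 2)))
Mul(-13, Function('W')(a)) = Mul(-13, Mul(-9, Pow(4, 2))) = Mul(-13, Mul(-9, 16)) = Mul(-13, -144) = 1872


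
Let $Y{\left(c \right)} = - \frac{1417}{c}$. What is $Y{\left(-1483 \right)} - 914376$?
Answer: $- \frac{1356018191}{1483} \approx -9.1438 \cdot 10^{5}$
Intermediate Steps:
$Y{\left(-1483 \right)} - 914376 = - \frac{1417}{-1483} - 914376 = \left(-1417\right) \left(- \frac{1}{1483}\right) - 914376 = \frac{1417}{1483} - 914376 = - \frac{1356018191}{1483}$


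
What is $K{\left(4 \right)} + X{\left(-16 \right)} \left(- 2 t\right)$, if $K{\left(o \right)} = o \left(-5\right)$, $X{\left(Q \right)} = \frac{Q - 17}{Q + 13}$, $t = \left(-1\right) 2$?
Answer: $24$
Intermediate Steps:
$t = -2$
$X{\left(Q \right)} = \frac{-17 + Q}{13 + Q}$
$K{\left(o \right)} = - 5 o$
$K{\left(4 \right)} + X{\left(-16 \right)} \left(- 2 t\right) = \left(-5\right) 4 + \frac{-17 - 16}{13 - 16} \left(\left(-2\right) \left(-2\right)\right) = -20 + \frac{1}{-3} \left(-33\right) 4 = -20 + \left(- \frac{1}{3}\right) \left(-33\right) 4 = -20 + 11 \cdot 4 = -20 + 44 = 24$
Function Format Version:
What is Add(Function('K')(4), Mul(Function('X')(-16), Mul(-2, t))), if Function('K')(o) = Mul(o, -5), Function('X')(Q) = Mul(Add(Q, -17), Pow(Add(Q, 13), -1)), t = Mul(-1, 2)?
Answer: 24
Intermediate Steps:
t = -2
Function('X')(Q) = Mul(Pow(Add(13, Q), -1), Add(-17, Q)) (Function('X')(Q) = Mul(Add(-17, Q), Pow(Add(13, Q), -1)) = Mul(Pow(Add(13, Q), -1), Add(-17, Q)))
Function('K')(o) = Mul(-5, o)
Add(Function('K')(4), Mul(Function('X')(-16), Mul(-2, t))) = Add(Mul(-5, 4), Mul(Mul(Pow(Add(13, -16), -1), Add(-17, -16)), Mul(-2, -2))) = Add(-20, Mul(Mul(Pow(-3, -1), -33), 4)) = Add(-20, Mul(Mul(Rational(-1, 3), -33), 4)) = Add(-20, Mul(11, 4)) = Add(-20, 44) = 24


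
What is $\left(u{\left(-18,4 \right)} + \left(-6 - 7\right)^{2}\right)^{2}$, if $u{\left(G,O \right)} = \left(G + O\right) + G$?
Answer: $18769$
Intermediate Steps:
$u{\left(G,O \right)} = O + 2 G$
$\left(u{\left(-18,4 \right)} + \left(-6 - 7\right)^{2}\right)^{2} = \left(\left(4 + 2 \left(-18\right)\right) + \left(-6 - 7\right)^{2}\right)^{2} = \left(\left(4 - 36\right) + \left(-13\right)^{2}\right)^{2} = \left(-32 + 169\right)^{2} = 137^{2} = 18769$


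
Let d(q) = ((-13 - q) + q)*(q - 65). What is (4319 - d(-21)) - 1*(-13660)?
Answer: 16861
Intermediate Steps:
d(q) = 845 - 13*q (d(q) = -13*(-65 + q) = 845 - 13*q)
(4319 - d(-21)) - 1*(-13660) = (4319 - (845 - 13*(-21))) - 1*(-13660) = (4319 - (845 + 273)) + 13660 = (4319 - 1*1118) + 13660 = (4319 - 1118) + 13660 = 3201 + 13660 = 16861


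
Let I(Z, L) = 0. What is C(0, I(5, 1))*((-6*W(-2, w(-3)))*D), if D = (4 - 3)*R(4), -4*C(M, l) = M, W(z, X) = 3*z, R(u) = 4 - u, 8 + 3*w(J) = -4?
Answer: 0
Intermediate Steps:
w(J) = -4 (w(J) = -8/3 + (⅓)*(-4) = -8/3 - 4/3 = -4)
C(M, l) = -M/4
D = 0 (D = (4 - 3)*(4 - 1*4) = 1*(4 - 4) = 1*0 = 0)
C(0, I(5, 1))*((-6*W(-2, w(-3)))*D) = (-¼*0)*(-18*(-2)*0) = 0*(-6*(-6)*0) = 0*(36*0) = 0*0 = 0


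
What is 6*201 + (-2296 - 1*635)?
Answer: -1725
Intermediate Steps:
6*201 + (-2296 - 1*635) = 1206 + (-2296 - 635) = 1206 - 2931 = -1725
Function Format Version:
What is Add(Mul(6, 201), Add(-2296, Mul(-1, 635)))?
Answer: -1725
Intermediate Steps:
Add(Mul(6, 201), Add(-2296, Mul(-1, 635))) = Add(1206, Add(-2296, -635)) = Add(1206, -2931) = -1725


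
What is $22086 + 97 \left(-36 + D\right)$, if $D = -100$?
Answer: $8894$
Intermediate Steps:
$22086 + 97 \left(-36 + D\right) = 22086 + 97 \left(-36 - 100\right) = 22086 + 97 \left(-136\right) = 22086 - 13192 = 8894$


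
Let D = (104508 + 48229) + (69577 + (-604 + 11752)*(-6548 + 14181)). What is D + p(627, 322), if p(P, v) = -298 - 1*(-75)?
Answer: 85314775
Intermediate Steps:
p(P, v) = -223 (p(P, v) = -298 + 75 = -223)
D = 85314998 (D = 152737 + (69577 + 11148*7633) = 152737 + (69577 + 85092684) = 152737 + 85162261 = 85314998)
D + p(627, 322) = 85314998 - 223 = 85314775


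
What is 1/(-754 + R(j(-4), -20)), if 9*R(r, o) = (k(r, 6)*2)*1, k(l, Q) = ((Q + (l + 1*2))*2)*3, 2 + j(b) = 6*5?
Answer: -1/706 ≈ -0.0014164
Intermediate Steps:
j(b) = 28 (j(b) = -2 + 6*5 = -2 + 30 = 28)
k(l, Q) = 12 + 6*Q + 6*l (k(l, Q) = ((Q + (l + 2))*2)*3 = ((Q + (2 + l))*2)*3 = ((2 + Q + l)*2)*3 = (4 + 2*Q + 2*l)*3 = 12 + 6*Q + 6*l)
R(r, o) = 32/3 + 4*r/3 (R(r, o) = (((12 + 6*6 + 6*r)*2)*1)/9 = (((12 + 36 + 6*r)*2)*1)/9 = (((48 + 6*r)*2)*1)/9 = ((96 + 12*r)*1)/9 = (96 + 12*r)/9 = 32/3 + 4*r/3)
1/(-754 + R(j(-4), -20)) = 1/(-754 + (32/3 + (4/3)*28)) = 1/(-754 + (32/3 + 112/3)) = 1/(-754 + 48) = 1/(-706) = -1/706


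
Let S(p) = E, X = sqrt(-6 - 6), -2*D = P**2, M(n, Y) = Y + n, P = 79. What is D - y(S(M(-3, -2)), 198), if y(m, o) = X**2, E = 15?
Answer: -6217/2 ≈ -3108.5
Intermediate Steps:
D = -6241/2 (D = -1/2*79**2 = -1/2*6241 = -6241/2 ≈ -3120.5)
X = 2*I*sqrt(3) (X = sqrt(-12) = 2*I*sqrt(3) ≈ 3.4641*I)
S(p) = 15
y(m, o) = -12 (y(m, o) = (2*I*sqrt(3))**2 = -12)
D - y(S(M(-3, -2)), 198) = -6241/2 - 1*(-12) = -6241/2 + 12 = -6217/2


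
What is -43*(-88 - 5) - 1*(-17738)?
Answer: 21737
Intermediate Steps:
-43*(-88 - 5) - 1*(-17738) = -43*(-93) + 17738 = 3999 + 17738 = 21737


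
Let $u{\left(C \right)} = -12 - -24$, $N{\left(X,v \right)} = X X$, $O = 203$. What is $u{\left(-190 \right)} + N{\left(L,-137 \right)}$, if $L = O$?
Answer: $41221$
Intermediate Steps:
$L = 203$
$N{\left(X,v \right)} = X^{2}$
$u{\left(C \right)} = 12$ ($u{\left(C \right)} = -12 + 24 = 12$)
$u{\left(-190 \right)} + N{\left(L,-137 \right)} = 12 + 203^{2} = 12 + 41209 = 41221$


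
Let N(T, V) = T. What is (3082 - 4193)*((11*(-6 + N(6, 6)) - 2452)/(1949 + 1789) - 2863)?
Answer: 5946264203/1869 ≈ 3.1815e+6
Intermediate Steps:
(3082 - 4193)*((11*(-6 + N(6, 6)) - 2452)/(1949 + 1789) - 2863) = (3082 - 4193)*((11*(-6 + 6) - 2452)/(1949 + 1789) - 2863) = -1111*((11*0 - 2452)/3738 - 2863) = -1111*((0 - 2452)*(1/3738) - 2863) = -1111*(-2452*1/3738 - 2863) = -1111*(-1226/1869 - 2863) = -1111*(-5352173/1869) = 5946264203/1869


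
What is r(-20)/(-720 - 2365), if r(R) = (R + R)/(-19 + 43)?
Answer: 1/1851 ≈ 0.00054025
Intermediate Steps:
r(R) = R/12 (r(R) = (2*R)/24 = (2*R)*(1/24) = R/12)
r(-20)/(-720 - 2365) = ((1/12)*(-20))/(-720 - 2365) = -5/3/(-3085) = -5/3*(-1/3085) = 1/1851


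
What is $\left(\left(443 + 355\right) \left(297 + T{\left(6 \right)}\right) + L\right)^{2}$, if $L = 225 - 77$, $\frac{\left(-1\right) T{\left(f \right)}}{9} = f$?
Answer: $37660059844$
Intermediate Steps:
$T{\left(f \right)} = - 9 f$
$L = 148$ ($L = 225 - 77 = 148$)
$\left(\left(443 + 355\right) \left(297 + T{\left(6 \right)}\right) + L\right)^{2} = \left(\left(443 + 355\right) \left(297 - 54\right) + 148\right)^{2} = \left(798 \left(297 - 54\right) + 148\right)^{2} = \left(798 \cdot 243 + 148\right)^{2} = \left(193914 + 148\right)^{2} = 194062^{2} = 37660059844$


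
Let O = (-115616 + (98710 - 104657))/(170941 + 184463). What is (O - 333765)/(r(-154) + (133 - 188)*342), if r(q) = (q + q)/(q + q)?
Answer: 39540512541/2228264612 ≈ 17.745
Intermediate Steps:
O = -40521/118468 (O = (-115616 - 5947)/355404 = -121563*1/355404 = -40521/118468 ≈ -0.34204)
r(q) = 1 (r(q) = (2*q)/((2*q)) = (2*q)*(1/(2*q)) = 1)
(O - 333765)/(r(-154) + (133 - 188)*342) = (-40521/118468 - 333765)/(1 + (133 - 188)*342) = -39540512541/(118468*(1 - 55*342)) = -39540512541/(118468*(1 - 18810)) = -39540512541/118468/(-18809) = -39540512541/118468*(-1/18809) = 39540512541/2228264612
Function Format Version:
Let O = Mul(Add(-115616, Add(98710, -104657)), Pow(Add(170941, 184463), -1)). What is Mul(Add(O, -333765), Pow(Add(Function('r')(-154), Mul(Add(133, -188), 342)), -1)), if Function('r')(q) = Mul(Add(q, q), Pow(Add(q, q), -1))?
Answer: Rational(39540512541, 2228264612) ≈ 17.745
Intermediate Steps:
O = Rational(-40521, 118468) (O = Mul(Add(-115616, -5947), Pow(355404, -1)) = Mul(-121563, Rational(1, 355404)) = Rational(-40521, 118468) ≈ -0.34204)
Function('r')(q) = 1 (Function('r')(q) = Mul(Mul(2, q), Pow(Mul(2, q), -1)) = Mul(Mul(2, q), Mul(Rational(1, 2), Pow(q, -1))) = 1)
Mul(Add(O, -333765), Pow(Add(Function('r')(-154), Mul(Add(133, -188), 342)), -1)) = Mul(Add(Rational(-40521, 118468), -333765), Pow(Add(1, Mul(Add(133, -188), 342)), -1)) = Mul(Rational(-39540512541, 118468), Pow(Add(1, Mul(-55, 342)), -1)) = Mul(Rational(-39540512541, 118468), Pow(Add(1, -18810), -1)) = Mul(Rational(-39540512541, 118468), Pow(-18809, -1)) = Mul(Rational(-39540512541, 118468), Rational(-1, 18809)) = Rational(39540512541, 2228264612)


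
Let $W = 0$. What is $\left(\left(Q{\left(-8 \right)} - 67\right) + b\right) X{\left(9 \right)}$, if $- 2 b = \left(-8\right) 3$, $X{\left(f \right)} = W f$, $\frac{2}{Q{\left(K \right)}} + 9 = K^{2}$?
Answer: $0$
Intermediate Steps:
$Q{\left(K \right)} = \frac{2}{-9 + K^{2}}$
$X{\left(f \right)} = 0$ ($X{\left(f \right)} = 0 f = 0$)
$b = 12$ ($b = - \frac{\left(-8\right) 3}{2} = \left(- \frac{1}{2}\right) \left(-24\right) = 12$)
$\left(\left(Q{\left(-8 \right)} - 67\right) + b\right) X{\left(9 \right)} = \left(\left(\frac{2}{-9 + \left(-8\right)^{2}} - 67\right) + 12\right) 0 = \left(\left(\frac{2}{-9 + 64} - 67\right) + 12\right) 0 = \left(\left(\frac{2}{55} - 67\right) + 12\right) 0 = \left(- \frac{3683}{55} + 12\right) 0 = \left(- \frac{3023}{55}\right) 0 = 0$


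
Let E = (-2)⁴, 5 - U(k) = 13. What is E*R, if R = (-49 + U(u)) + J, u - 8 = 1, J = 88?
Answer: 496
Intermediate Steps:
u = 9 (u = 8 + 1 = 9)
U(k) = -8 (U(k) = 5 - 1*13 = 5 - 13 = -8)
R = 31 (R = (-49 - 8) + 88 = -57 + 88 = 31)
E = 16
E*R = 16*31 = 496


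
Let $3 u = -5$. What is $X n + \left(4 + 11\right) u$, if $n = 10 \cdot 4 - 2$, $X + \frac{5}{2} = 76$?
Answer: $2768$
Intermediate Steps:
$X = \frac{147}{2}$ ($X = - \frac{5}{2} + 76 = \frac{147}{2} \approx 73.5$)
$u = - \frac{5}{3}$ ($u = \frac{1}{3} \left(-5\right) = - \frac{5}{3} \approx -1.6667$)
$n = 38$ ($n = 40 - 2 = 38$)
$X n + \left(4 + 11\right) u = \frac{147}{2} \cdot 38 + \left(4 + 11\right) \left(- \frac{5}{3}\right) = 2793 + 15 \left(- \frac{5}{3}\right) = 2793 - 25 = 2768$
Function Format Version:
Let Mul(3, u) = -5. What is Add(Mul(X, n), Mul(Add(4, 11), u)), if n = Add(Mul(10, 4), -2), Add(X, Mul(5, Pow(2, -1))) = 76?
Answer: 2768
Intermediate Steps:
X = Rational(147, 2) (X = Add(Rational(-5, 2), 76) = Rational(147, 2) ≈ 73.500)
u = Rational(-5, 3) (u = Mul(Rational(1, 3), -5) = Rational(-5, 3) ≈ -1.6667)
n = 38 (n = Add(40, -2) = 38)
Add(Mul(X, n), Mul(Add(4, 11), u)) = Add(Mul(Rational(147, 2), 38), Mul(Add(4, 11), Rational(-5, 3))) = Add(2793, Mul(15, Rational(-5, 3))) = Add(2793, -25) = 2768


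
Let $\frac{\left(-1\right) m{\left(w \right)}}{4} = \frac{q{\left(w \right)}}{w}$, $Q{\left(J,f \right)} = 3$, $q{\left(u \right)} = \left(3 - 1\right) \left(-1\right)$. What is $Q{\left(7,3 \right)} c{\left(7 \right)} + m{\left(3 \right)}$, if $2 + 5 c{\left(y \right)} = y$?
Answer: $\frac{17}{3} \approx 5.6667$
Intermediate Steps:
$q{\left(u \right)} = -2$ ($q{\left(u \right)} = 2 \left(-1\right) = -2$)
$c{\left(y \right)} = - \frac{2}{5} + \frac{y}{5}$
$m{\left(w \right)} = \frac{8}{w}$ ($m{\left(w \right)} = - 4 \left(- \frac{2}{w}\right) = \frac{8}{w}$)
$Q{\left(7,3 \right)} c{\left(7 \right)} + m{\left(3 \right)} = 3 \left(- \frac{2}{5} + \frac{1}{5} \cdot 7\right) + \frac{8}{3} = 3 \left(- \frac{2}{5} + \frac{7}{5}\right) + 8 \cdot \frac{1}{3} = 3 \cdot 1 + \frac{8}{3} = 3 + \frac{8}{3} = \frac{17}{3}$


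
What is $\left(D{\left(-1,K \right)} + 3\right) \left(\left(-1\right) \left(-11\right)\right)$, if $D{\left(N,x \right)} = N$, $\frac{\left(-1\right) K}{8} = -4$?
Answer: $22$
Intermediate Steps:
$K = 32$ ($K = \left(-8\right) \left(-4\right) = 32$)
$\left(D{\left(-1,K \right)} + 3\right) \left(\left(-1\right) \left(-11\right)\right) = \left(-1 + 3\right) \left(\left(-1\right) \left(-11\right)\right) = 2 \cdot 11 = 22$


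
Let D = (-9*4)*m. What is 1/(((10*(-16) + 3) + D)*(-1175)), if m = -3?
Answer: 1/57575 ≈ 1.7369e-5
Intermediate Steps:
D = 108 (D = -9*4*(-3) = -36*(-3) = 108)
1/(((10*(-16) + 3) + D)*(-1175)) = 1/(((10*(-16) + 3) + 108)*(-1175)) = 1/(((-160 + 3) + 108)*(-1175)) = 1/((-157 + 108)*(-1175)) = 1/(-49*(-1175)) = 1/57575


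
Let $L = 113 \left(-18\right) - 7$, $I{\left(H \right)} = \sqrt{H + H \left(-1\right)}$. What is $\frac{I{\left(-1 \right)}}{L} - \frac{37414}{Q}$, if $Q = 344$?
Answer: $- \frac{18707}{172} \approx -108.76$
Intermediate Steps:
$I{\left(H \right)} = 0$ ($I{\left(H \right)} = \sqrt{H - H} = \sqrt{0} = 0$)
$L = -2041$ ($L = -2034 - 7 = -2041$)
$\frac{I{\left(-1 \right)}}{L} - \frac{37414}{Q} = \frac{0}{-2041} - \frac{37414}{344} = 0 \left(- \frac{1}{2041}\right) - \frac{18707}{172} = 0 - \frac{18707}{172} = - \frac{18707}{172}$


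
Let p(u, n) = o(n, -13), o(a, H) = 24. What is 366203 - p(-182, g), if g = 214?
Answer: 366179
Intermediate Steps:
p(u, n) = 24
366203 - p(-182, g) = 366203 - 1*24 = 366203 - 24 = 366179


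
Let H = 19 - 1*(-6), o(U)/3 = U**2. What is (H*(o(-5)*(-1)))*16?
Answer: -30000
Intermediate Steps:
o(U) = 3*U**2
H = 25 (H = 19 + 6 = 25)
(H*(o(-5)*(-1)))*16 = (25*((3*(-5)**2)*(-1)))*16 = (25*((3*25)*(-1)))*16 = (25*(75*(-1)))*16 = (25*(-75))*16 = -1875*16 = -30000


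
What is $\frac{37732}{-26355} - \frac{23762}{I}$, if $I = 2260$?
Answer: $- \frac{71152183}{5956230} \approx -11.946$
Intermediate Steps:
$\frac{37732}{-26355} - \frac{23762}{I} = \frac{37732}{-26355} - \frac{23762}{2260} = 37732 \left(- \frac{1}{26355}\right) - \frac{11881}{1130} = - \frac{37732}{26355} - \frac{11881}{1130} = - \frac{71152183}{5956230}$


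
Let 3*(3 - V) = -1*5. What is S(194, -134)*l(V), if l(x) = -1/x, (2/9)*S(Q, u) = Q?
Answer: -2619/14 ≈ -187.07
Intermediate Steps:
S(Q, u) = 9*Q/2
V = 14/3 (V = 3 - (-1)*5/3 = 3 - ⅓*(-5) = 3 + 5/3 = 14/3 ≈ 4.6667)
S(194, -134)*l(V) = ((9/2)*194)*(-1/14/3) = 873*(-1*3/14) = 873*(-3/14) = -2619/14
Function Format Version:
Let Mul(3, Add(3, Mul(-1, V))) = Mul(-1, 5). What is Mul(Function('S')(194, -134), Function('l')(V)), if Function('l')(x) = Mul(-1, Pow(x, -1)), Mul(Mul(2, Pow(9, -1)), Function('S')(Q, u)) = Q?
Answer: Rational(-2619, 14) ≈ -187.07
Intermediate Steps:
Function('S')(Q, u) = Mul(Rational(9, 2), Q)
V = Rational(14, 3) (V = Add(3, Mul(Rational(-1, 3), Mul(-1, 5))) = Add(3, Mul(Rational(-1, 3), -5)) = Add(3, Rational(5, 3)) = Rational(14, 3) ≈ 4.6667)
Mul(Function('S')(194, -134), Function('l')(V)) = Mul(Mul(Rational(9, 2), 194), Mul(-1, Pow(Rational(14, 3), -1))) = Mul(873, Mul(-1, Rational(3, 14))) = Mul(873, Rational(-3, 14)) = Rational(-2619, 14)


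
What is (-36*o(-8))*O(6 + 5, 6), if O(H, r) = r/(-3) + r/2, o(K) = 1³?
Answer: -36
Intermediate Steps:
o(K) = 1
O(H, r) = r/6 (O(H, r) = r*(-⅓) + r*(½) = -r/3 + r/2 = r/6)
(-36*o(-8))*O(6 + 5, 6) = (-36*1)*((⅙)*6) = -36*1 = -36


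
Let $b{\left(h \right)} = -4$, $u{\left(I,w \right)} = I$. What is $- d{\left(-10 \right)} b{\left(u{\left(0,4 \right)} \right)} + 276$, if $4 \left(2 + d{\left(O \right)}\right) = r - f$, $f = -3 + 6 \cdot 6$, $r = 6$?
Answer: $241$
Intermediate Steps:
$f = 33$ ($f = -3 + 36 = 33$)
$d{\left(O \right)} = - \frac{35}{4}$ ($d{\left(O \right)} = -2 + \frac{6 - 33}{4} = -2 + \frac{1}{4} \left(-27\right) = -2 - \frac{27}{4} = - \frac{35}{4}$)
$- d{\left(-10 \right)} b{\left(u{\left(0,4 \right)} \right)} + 276 = \left(-1\right) \left(- \frac{35}{4}\right) \left(-4\right) + 276 = \frac{35}{4} \left(-4\right) + 276 = -35 + 276 = 241$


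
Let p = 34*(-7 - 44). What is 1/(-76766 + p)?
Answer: -1/78500 ≈ -1.2739e-5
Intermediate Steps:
p = -1734 (p = 34*(-51) = -1734)
1/(-76766 + p) = 1/(-76766 - 1734) = 1/(-78500) = -1/78500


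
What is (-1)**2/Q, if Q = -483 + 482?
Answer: -1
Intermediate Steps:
Q = -1
(-1)**2/Q = (-1)**2/(-1) = 1*(-1) = -1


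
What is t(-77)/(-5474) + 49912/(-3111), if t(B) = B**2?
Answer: -2450953/143106 ≈ -17.127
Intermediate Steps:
t(-77)/(-5474) + 49912/(-3111) = (-77)**2/(-5474) + 49912/(-3111) = 5929*(-1/5474) + 49912*(-1/3111) = -847/782 - 2936/183 = -2450953/143106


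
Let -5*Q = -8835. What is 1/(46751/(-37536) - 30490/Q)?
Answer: -22108704/409027219 ≈ -0.054052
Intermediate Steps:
Q = 1767 (Q = -⅕*(-8835) = 1767)
1/(46751/(-37536) - 30490/Q) = 1/(46751/(-37536) - 30490/1767) = 1/(46751*(-1/37536) - 30490*1/1767) = 1/(-46751/37536 - 30490/1767) = 1/(-409027219/22108704) = -22108704/409027219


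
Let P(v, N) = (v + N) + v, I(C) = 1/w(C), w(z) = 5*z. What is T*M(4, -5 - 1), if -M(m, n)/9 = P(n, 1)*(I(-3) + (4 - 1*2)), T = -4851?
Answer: -4642407/5 ≈ -9.2848e+5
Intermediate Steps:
I(C) = 1/(5*C)
P(v, N) = N + 2*v (P(v, N) = (N + v) + v = N + 2*v)
M(m, n) = -87/5 - 174*n/5 (M(m, n) = -9*(1 + 2*n)*((⅕)/(-3) + (4 - 1*2)) = -9*(1 + 2*n)*((⅕)*(-⅓) + (4 - 2)) = -9*(1 + 2*n)*(-1/15 + 2) = -9*(1 + 2*n)*29/15 = -9*(29/15 + 58*n/15) = -87/5 - 174*n/5)
T*M(4, -5 - 1) = -4851*(-87/5 - 174*(-5 - 1)/5) = -4851*(-87/5 - 174/5*(-6)) = -4851*(-87/5 + 1044/5) = -4851*957/5 = -4642407/5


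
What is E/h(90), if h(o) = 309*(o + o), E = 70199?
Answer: 70199/55620 ≈ 1.2621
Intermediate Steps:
h(o) = 618*o (h(o) = 309*(2*o) = 618*o)
E/h(90) = 70199/((618*90)) = 70199/55620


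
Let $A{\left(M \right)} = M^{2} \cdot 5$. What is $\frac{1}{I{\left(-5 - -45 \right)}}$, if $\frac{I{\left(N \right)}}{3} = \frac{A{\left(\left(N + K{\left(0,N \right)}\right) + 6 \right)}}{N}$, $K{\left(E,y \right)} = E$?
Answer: $\frac{2}{1587} \approx 0.0012602$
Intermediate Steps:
$A{\left(M \right)} = 5 M^{2}$
$I{\left(N \right)} = \frac{15 \left(6 + N\right)^{2}}{N}$ ($I{\left(N \right)} = 3 \frac{5 \left(\left(N + 0\right) + 6\right)^{2}}{N} = 3 \frac{5 \left(N + 6\right)^{2}}{N} = 3 \frac{5 \left(6 + N\right)^{2}}{N} = \frac{15 \left(6 + N\right)^{2}}{N}$)
$\frac{1}{I{\left(-5 - -45 \right)}} = \frac{1}{15 \frac{1}{-5 - -45} \left(6 - -40\right)^{2}} = \frac{1}{15 \frac{1}{-5 + 45} \left(6 + \left(-5 + 45\right)\right)^{2}} = \frac{1}{15 \cdot \frac{1}{40} \left(6 + 40\right)^{2}} = \frac{1}{15 \cdot \frac{1}{40} \cdot 46^{2}} = \frac{1}{15 \cdot \frac{1}{40} \cdot 2116} = \frac{1}{\frac{1587}{2}} = \frac{2}{1587}$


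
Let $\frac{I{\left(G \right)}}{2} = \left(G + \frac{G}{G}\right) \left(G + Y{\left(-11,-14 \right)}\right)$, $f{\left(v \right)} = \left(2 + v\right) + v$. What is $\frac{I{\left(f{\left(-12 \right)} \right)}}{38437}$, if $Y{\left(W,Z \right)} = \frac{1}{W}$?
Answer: $\frac{1458}{60401} \approx 0.024139$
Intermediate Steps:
$f{\left(v \right)} = 2 + 2 v$
$I{\left(G \right)} = 2 \left(1 + G\right) \left(- \frac{1}{11} + G\right)$ ($I{\left(G \right)} = 2 \left(G + \frac{G}{G}\right) \left(G + \frac{1}{-11}\right) = 2 \left(G + 1\right) \left(G - \frac{1}{11}\right) = 2 \left(1 + G\right) \left(- \frac{1}{11} + G\right)$)
$\frac{I{\left(f{\left(-12 \right)} \right)}}{38437} = \frac{- \frac{2}{11} + 2 \left(2 + 2 \left(-12\right)\right)^{2} + \frac{20 \left(2 + 2 \left(-12\right)\right)}{11}}{38437} = \left(- \frac{2}{11} + 2 \left(2 - 24\right)^{2} + \frac{20 \left(2 - 24\right)}{11}\right) \frac{1}{38437} = \left(- \frac{2}{11} + 2 \left(-22\right)^{2} + \frac{20}{11} \left(-22\right)\right) \frac{1}{38437} = \left(- \frac{2}{11} + 2 \cdot 484 - 40\right) \frac{1}{38437} = \left(- \frac{2}{11} + 968 - 40\right) \frac{1}{38437} = \frac{10206}{11} \cdot \frac{1}{38437} = \frac{1458}{60401}$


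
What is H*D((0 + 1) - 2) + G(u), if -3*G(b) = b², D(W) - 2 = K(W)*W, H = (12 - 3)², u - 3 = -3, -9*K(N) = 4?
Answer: 198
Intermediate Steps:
K(N) = -4/9 (K(N) = -⅑*4 = -4/9)
u = 0 (u = 3 - 3 = 0)
H = 81 (H = 9² = 81)
D(W) = 2 - 4*W/9
G(b) = -b²/3
H*D((0 + 1) - 2) + G(u) = 81*(2 - 4*((0 + 1) - 2)/9) - ⅓*0² = 81*(2 - 4*(1 - 2)/9) - ⅓*0 = 81*(2 - 4/9*(-1)) + 0 = 81*(2 + 4/9) + 0 = 81*(22/9) + 0 = 198 + 0 = 198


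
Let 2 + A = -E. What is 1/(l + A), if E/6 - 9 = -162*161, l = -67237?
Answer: 1/89199 ≈ 1.1211e-5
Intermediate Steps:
E = -156438 (E = 54 + 6*(-162*161) = 54 + 6*(-26082) = 54 - 156492 = -156438)
A = 156436 (A = -2 - 1*(-156438) = -2 + 156438 = 156436)
1/(l + A) = 1/(-67237 + 156436) = 1/89199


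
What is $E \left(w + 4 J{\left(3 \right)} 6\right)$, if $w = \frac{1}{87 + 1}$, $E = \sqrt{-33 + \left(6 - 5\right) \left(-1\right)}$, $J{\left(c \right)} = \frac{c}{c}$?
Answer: $\frac{2113 i \sqrt{34}}{88} \approx 140.01 i$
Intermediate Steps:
$J{\left(c \right)} = 1$
$E = i \sqrt{34}$ ($E = \sqrt{-33 + 1 \left(-1\right)} = \sqrt{-33 - 1} = \sqrt{-34} = i \sqrt{34} \approx 5.8309 i$)
$w = \frac{1}{88} \approx 0.011364$
$E \left(w + 4 J{\left(3 \right)} 6\right) = i \sqrt{34} \left(\frac{1}{88} + 4 \cdot 1 \cdot 6\right) = i \sqrt{34} \left(\frac{1}{88} + 4 \cdot 6\right) = i \sqrt{34} \left(\frac{1}{88} + 24\right) = i \sqrt{34} \cdot \frac{2113}{88} = \frac{2113 i \sqrt{34}}{88}$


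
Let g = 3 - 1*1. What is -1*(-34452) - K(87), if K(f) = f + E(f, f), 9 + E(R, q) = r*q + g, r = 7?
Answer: 33763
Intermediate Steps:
g = 2 (g = 3 - 1 = 2)
E(R, q) = -7 + 7*q (E(R, q) = -9 + (7*q + 2) = -9 + (2 + 7*q) = -7 + 7*q)
K(f) = -7 + 8*f (K(f) = f + (-7 + 7*f) = -7 + 8*f)
-1*(-34452) - K(87) = -1*(-34452) - (-7 + 8*87) = 34452 - (-7 + 696) = 34452 - 1*689 = 34452 - 689 = 33763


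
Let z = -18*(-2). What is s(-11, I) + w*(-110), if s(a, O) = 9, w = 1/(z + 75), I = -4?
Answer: 889/111 ≈ 8.0090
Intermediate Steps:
z = 36
w = 1/111 (w = 1/(36 + 75) = 1/111 ≈ 0.0090090)
s(-11, I) + w*(-110) = 9 + (1/111)*(-110) = 9 - 110/111 = 889/111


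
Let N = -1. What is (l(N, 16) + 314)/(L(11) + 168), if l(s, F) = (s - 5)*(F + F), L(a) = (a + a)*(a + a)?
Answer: 61/326 ≈ 0.18712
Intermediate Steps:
L(a) = 4*a² (L(a) = (2*a)*(2*a) = 4*a²)
l(s, F) = 2*F*(-5 + s) (l(s, F) = (-5 + s)*(2*F) = 2*F*(-5 + s))
(l(N, 16) + 314)/(L(11) + 168) = (2*16*(-5 - 1) + 314)/(4*11² + 168) = (2*16*(-6) + 314)/(4*121 + 168) = (-192 + 314)/(484 + 168) = 122/652 = 122*(1/652) = 61/326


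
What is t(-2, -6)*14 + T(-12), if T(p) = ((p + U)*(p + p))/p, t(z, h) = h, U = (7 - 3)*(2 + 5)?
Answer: -52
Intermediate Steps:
U = 28 (U = 4*7 = 28)
T(p) = 56 + 2*p (T(p) = ((p + 28)*(p + p))/p = ((28 + p)*(2*p))/p = (2*p*(28 + p))/p = 56 + 2*p)
t(-2, -6)*14 + T(-12) = -6*14 + (56 + 2*(-12)) = -84 + (56 - 24) = -84 + 32 = -52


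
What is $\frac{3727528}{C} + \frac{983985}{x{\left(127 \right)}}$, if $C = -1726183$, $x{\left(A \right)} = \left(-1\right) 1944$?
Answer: $- \frac{568594831229}{1118566584} \approx -508.32$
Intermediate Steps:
$x{\left(A \right)} = -1944$
$\frac{3727528}{C} + \frac{983985}{x{\left(127 \right)}} = \frac{3727528}{-1726183} + \frac{983985}{-1944} = 3727528 \left(- \frac{1}{1726183}\right) + 983985 \left(- \frac{1}{1944}\right) = - \frac{3727528}{1726183} - \frac{327995}{648} = - \frac{568594831229}{1118566584}$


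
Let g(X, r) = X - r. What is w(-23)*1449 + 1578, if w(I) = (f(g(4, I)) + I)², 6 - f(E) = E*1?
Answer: 2806842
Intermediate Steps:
f(E) = 6 - E
w(I) = (2 + 2*I)² (w(I) = ((6 - (4 - I)) + I)² = ((6 + (-4 + I)) + I)² = ((2 + I) + I)² = (2 + 2*I)²)
w(-23)*1449 + 1578 = (4*(1 - 23)²)*1449 + 1578 = (4*(-22)²)*1449 + 1578 = (4*484)*1449 + 1578 = 1936*1449 + 1578 = 2805264 + 1578 = 2806842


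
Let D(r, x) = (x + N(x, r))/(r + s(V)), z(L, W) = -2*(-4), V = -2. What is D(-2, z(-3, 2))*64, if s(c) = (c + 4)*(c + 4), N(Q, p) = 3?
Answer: 352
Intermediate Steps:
z(L, W) = 8
s(c) = (4 + c)² (s(c) = (4 + c)*(4 + c) = (4 + c)²)
D(r, x) = (3 + x)/(4 + r) (D(r, x) = (x + 3)/(r + (4 - 2)²) = (3 + x)/(r + 2²) = (3 + x)/(r + 4) = (3 + x)/(4 + r))
D(-2, z(-3, 2))*64 = ((3 + 8)/(4 - 2))*64 = (11/2)*64 = 352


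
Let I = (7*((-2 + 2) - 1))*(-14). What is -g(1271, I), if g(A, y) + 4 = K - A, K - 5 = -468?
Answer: 1738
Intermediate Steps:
K = -463 (K = 5 - 468 = -463)
I = 98 (I = (7*(0 - 1))*(-14) = (7*(-1))*(-14) = -7*(-14) = 98)
g(A, y) = -467 - A (g(A, y) = -4 + (-463 - A) = -467 - A)
-g(1271, I) = -(-467 - 1*1271) = -(-467 - 1271) = -1*(-1738) = 1738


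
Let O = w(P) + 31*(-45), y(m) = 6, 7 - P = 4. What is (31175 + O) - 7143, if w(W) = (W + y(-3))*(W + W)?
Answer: 22691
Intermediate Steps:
P = 3 (P = 7 - 1*4 = 7 - 4 = 3)
w(W) = 2*W*(6 + W) (w(W) = (W + 6)*(W + W) = (6 + W)*(2*W) = 2*W*(6 + W))
O = -1341 (O = 2*3*(6 + 3) + 31*(-45) = 2*3*9 - 1395 = 54 - 1395 = -1341)
(31175 + O) - 7143 = (31175 - 1341) - 7143 = 29834 - 7143 = 22691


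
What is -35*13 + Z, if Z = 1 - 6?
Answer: -460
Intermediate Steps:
Z = -5
-35*13 + Z = -35*13 - 5 = -455 - 5 = -460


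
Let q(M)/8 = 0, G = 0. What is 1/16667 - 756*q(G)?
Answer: 1/16667 ≈ 5.9999e-5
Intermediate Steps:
q(M) = 0 (q(M) = 8*0 = 0)
1/16667 - 756*q(G) = 1/16667 - 756*0 = 1/16667 - 1*0 = 1/16667 + 0 = 1/16667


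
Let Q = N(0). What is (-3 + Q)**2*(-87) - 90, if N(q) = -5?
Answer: -5658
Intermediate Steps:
Q = -5
(-3 + Q)**2*(-87) - 90 = (-3 - 5)**2*(-87) - 90 = (-8)**2*(-87) - 90 = 64*(-87) - 90 = -5568 - 90 = -5658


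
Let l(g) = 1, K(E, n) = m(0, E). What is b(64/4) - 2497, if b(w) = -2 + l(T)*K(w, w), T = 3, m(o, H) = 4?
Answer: -2495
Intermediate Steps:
K(E, n) = 4
b(w) = 2 (b(w) = -2 + 1*4 = -2 + 4 = 2)
b(64/4) - 2497 = 2 - 2497 = -2495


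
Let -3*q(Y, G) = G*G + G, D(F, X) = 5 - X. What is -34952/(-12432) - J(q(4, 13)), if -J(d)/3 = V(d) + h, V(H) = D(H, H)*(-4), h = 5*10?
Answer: -987083/1554 ≈ -635.19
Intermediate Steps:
h = 50
V(H) = -20 + 4*H (V(H) = (5 - H)*(-4) = -20 + 4*H)
q(Y, G) = -G/3 - G²/3 (q(Y, G) = -(G*G + G)/3 = -(G² + G)/3 = -(G + G²)/3 = -G/3 - G²/3)
J(d) = -90 - 12*d (J(d) = -3*((-20 + 4*d) + 50) = -3*(30 + 4*d) = -90 - 12*d)
-34952/(-12432) - J(q(4, 13)) = -34952/(-12432) - (-90 - (-4)*13*(1 + 13)) = -34952*(-1/12432) - (-90 - (-4)*13*14) = 4369/1554 - (-90 - 12*(-182/3)) = 4369/1554 - (-90 + 728) = 4369/1554 - 1*638 = 4369/1554 - 638 = -987083/1554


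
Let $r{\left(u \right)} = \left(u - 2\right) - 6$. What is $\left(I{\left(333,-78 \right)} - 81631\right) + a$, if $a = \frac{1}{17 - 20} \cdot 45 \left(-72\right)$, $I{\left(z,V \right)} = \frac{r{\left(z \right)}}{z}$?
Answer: $- \frac{26823158}{333} \approx -80550.0$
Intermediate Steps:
$r{\left(u \right)} = -8 + u$ ($r{\left(u \right)} = \left(-2 + u\right) - 6 = -8 + u$)
$I{\left(z,V \right)} = \frac{-8 + z}{z}$
$a = 1080$ ($a = \frac{1}{-3} \cdot 45 \left(-72\right) = \left(- \frac{1}{3}\right) 45 \left(-72\right) = \left(-15\right) \left(-72\right) = 1080$)
$\left(I{\left(333,-78 \right)} - 81631\right) + a = \left(\frac{-8 + 333}{333} - 81631\right) + 1080 = \left(\frac{1}{333} \cdot 325 - 81631\right) + 1080 = \left(\frac{325}{333} - 81631\right) + 1080 = - \frac{27182798}{333} + 1080 = - \frac{26823158}{333}$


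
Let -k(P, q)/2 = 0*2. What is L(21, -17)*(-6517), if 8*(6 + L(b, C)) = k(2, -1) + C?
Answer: 423605/8 ≈ 52951.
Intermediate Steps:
k(P, q) = 0 (k(P, q) = -0*2 = -2*0 = 0)
L(b, C) = -6 + C/8 (L(b, C) = -6 + (0 + C)/8 = -6 + C/8)
L(21, -17)*(-6517) = (-6 + (⅛)*(-17))*(-6517) = (-6 - 17/8)*(-6517) = -65/8*(-6517) = 423605/8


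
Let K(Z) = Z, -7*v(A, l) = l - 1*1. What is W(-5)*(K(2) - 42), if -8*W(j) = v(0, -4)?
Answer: 25/7 ≈ 3.5714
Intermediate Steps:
v(A, l) = ⅐ - l/7 (v(A, l) = -(l - 1*1)/7 = -(l - 1)/7 = -(-1 + l)/7 = ⅐ - l/7)
W(j) = -5/56 (W(j) = -(⅐ - ⅐*(-4))/8 = -(⅐ + 4/7)/8 = -⅛*5/7 = -5/56)
W(-5)*(K(2) - 42) = -5*(2 - 42)/56 = -5/56*(-40) = 25/7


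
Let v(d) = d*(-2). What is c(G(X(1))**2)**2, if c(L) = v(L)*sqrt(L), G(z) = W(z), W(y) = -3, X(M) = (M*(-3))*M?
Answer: 2916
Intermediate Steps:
v(d) = -2*d
X(M) = -3*M**2 (X(M) = (-3*M)*M = -3*M**2)
G(z) = -3
c(L) = -2*L**(3/2) (c(L) = (-2*L)*sqrt(L) = -2*L**(3/2))
c(G(X(1))**2)**2 = (-2*((-3)**2)**(3/2))**2 = (-2*9**(3/2))**2 = (-2*27)**2 = (-54)**2 = 2916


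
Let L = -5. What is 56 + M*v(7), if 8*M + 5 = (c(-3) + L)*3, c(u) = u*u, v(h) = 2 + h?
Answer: 511/8 ≈ 63.875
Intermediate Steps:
c(u) = u**2
M = 7/8 (M = -5/8 + (((-3)**2 - 5)*3)/8 = -5/8 + ((9 - 5)*3)/8 = -5/8 + (4*3)/8 = -5/8 + (1/8)*12 = -5/8 + 3/2 = 7/8 ≈ 0.87500)
56 + M*v(7) = 56 + 7*(2 + 7)/8 = 56 + (7/8)*9 = 56 + 63/8 = 511/8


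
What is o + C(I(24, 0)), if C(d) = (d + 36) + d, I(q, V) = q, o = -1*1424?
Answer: -1340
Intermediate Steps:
o = -1424
C(d) = 36 + 2*d (C(d) = (36 + d) + d = 36 + 2*d)
o + C(I(24, 0)) = -1424 + (36 + 2*24) = -1424 + (36 + 48) = -1424 + 84 = -1340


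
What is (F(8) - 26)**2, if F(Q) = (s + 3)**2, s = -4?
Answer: 625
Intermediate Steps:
F(Q) = 1 (F(Q) = (-4 + 3)**2 = (-1)**2 = 1)
(F(8) - 26)**2 = (1 - 26)**2 = (-25)**2 = 625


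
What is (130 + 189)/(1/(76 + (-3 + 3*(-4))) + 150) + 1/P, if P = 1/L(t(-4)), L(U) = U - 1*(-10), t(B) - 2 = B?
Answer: 92667/9151 ≈ 10.126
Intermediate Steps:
t(B) = 2 + B
L(U) = 10 + U (L(U) = U + 10 = 10 + U)
P = ⅛ (P = 1/(10 + (2 - 4)) = 1/(10 - 2) = 1/8 = ⅛ ≈ 0.12500)
(130 + 189)/(1/(76 + (-3 + 3*(-4))) + 150) + 1/P = (130 + 189)/(1/(76 + (-3 + 3*(-4))) + 150) + 1/(⅛) = 319/(1/(76 + (-3 - 12)) + 150) + 8 = 319/(1/(76 - 15) + 150) + 8 = 319/(1/61 + 150) + 8 = 319/(9151/61) + 8 = 319*(61/9151) + 8 = 19459/9151 + 8 = 92667/9151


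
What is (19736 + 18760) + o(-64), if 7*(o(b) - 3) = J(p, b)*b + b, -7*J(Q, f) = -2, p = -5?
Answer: 1885875/49 ≈ 38487.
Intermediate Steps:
J(Q, f) = 2/7 (J(Q, f) = -1/7*(-2) = 2/7)
o(b) = 3 + 9*b/49 (o(b) = 3 + (2*b/7 + b)/7 = 3 + (9*b/7)/7 = 3 + 9*b/49)
(19736 + 18760) + o(-64) = (19736 + 18760) + (3 + (9/49)*(-64)) = 38496 + (3 - 576/49) = 38496 - 429/49 = 1885875/49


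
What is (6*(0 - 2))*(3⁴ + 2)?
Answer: -996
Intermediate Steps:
(6*(0 - 2))*(3⁴ + 2) = (6*(-2))*(81 + 2) = -12*83 = -996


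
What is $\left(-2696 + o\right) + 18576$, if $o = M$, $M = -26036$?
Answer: $-10156$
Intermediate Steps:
$o = -26036$
$\left(-2696 + o\right) + 18576 = \left(-2696 - 26036\right) + 18576 = -28732 + 18576 = -10156$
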